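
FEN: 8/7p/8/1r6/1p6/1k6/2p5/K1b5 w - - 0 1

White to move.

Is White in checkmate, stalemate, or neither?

White to move; white king on a1.
In check: no.
King squares — b1: attacked by Pc2; a2: attacked by Kb3; b2: attacked by Bc1.
Legal moves for White: none.
Not in check and no legal moves → stalemate.

stalemate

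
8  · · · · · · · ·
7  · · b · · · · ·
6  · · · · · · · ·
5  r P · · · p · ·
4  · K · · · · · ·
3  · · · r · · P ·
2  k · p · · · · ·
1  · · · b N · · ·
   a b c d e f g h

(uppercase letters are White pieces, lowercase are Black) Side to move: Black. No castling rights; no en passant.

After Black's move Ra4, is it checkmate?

no

After Ra4: white king on b4; in check: yes, from the black rook on a4.
White has 2 legal replies: Kc5, Kxa4.
In check but a legal move exists → not checkmate.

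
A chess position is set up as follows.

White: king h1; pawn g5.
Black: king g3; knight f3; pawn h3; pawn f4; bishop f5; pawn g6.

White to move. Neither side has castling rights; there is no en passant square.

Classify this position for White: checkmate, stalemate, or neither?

stalemate

White to move; white king on h1.
In check: no.
King squares — g1: attacked by Nf3; g2: attacked by Kg3; h2: attacked by Nf3.
Legal moves for White: none.
Not in check and no legal moves → stalemate.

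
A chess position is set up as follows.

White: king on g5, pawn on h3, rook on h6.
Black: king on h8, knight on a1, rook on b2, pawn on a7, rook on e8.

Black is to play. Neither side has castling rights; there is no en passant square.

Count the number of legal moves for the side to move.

2

Black to move; king on h8.
In check: yes, from the white rook on h6.
Legal moves: Kg8, Kg7.
Count: 2.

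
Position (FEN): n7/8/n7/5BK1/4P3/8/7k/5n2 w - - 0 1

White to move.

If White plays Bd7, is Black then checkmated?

no

After Bd7: black king on h2; in check: no.
Black is not in check, so this cannot be checkmate.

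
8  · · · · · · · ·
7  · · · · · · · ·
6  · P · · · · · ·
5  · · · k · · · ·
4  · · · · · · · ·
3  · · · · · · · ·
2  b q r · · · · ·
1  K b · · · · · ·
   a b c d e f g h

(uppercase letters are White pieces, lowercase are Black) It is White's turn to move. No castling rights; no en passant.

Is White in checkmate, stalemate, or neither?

White to move; white king on a1.
In check: yes, from the black queen on b2.
King squares — b1: attacked by Ba2; a2: attacked by Bb1; b2: attacked by Rc2.
Legal moves for White: none.
In check with no legal moves → checkmate.

checkmate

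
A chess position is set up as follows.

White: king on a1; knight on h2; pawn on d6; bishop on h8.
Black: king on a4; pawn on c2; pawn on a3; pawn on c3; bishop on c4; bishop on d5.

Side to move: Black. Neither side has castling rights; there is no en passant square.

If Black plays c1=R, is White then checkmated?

After c1=R: white king on a1; in check: yes, from the black rook on c1.
King squares — b1: attacked by Rc1; a2: attacked by Bc4; b2: attacked by Pa3.
White has no legal moves → checkmate.

yes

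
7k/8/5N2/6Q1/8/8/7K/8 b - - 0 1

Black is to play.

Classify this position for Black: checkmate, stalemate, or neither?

stalemate

Black to move; black king on h8.
In check: no.
King squares — g7: attacked by Qg5; h7: attacked by Nf6; g8: attacked by Qg5.
Legal moves for Black: none.
Not in check and no legal moves → stalemate.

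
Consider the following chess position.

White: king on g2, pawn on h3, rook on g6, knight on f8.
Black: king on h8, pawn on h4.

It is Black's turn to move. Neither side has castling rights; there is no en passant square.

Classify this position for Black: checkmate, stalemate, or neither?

Black to move; black king on h8.
In check: no.
King squares — g7: attacked by Rg6; h7: attacked by Nf8; g8: attacked by Rg6.
Legal moves for Black: none.
Not in check and no legal moves → stalemate.

stalemate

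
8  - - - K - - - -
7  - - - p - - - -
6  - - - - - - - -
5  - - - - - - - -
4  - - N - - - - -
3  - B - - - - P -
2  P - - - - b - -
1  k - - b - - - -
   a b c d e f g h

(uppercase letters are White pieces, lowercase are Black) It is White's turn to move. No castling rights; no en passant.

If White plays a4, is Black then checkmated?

no

After a4: black king on a1; in check: no.
Black is not in check, so this cannot be checkmate.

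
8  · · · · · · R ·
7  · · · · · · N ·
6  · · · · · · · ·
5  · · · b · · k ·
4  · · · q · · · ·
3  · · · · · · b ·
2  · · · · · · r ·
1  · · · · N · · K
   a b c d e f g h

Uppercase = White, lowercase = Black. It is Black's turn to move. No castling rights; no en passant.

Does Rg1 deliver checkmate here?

After Rg1: white king on h1; in check: yes, from the black rook on g1 and the black bishop on d5.
King squares — g1: attacked by Qd4; g2: attacked by Rg1; h2: attacked by Bg3.
White has no legal moves → checkmate.

yes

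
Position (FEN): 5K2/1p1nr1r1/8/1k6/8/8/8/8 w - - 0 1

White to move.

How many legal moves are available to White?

White to move; king on f8.
In check: yes, from the black knight on d7.
Legal moves: none.
Count: 0.

0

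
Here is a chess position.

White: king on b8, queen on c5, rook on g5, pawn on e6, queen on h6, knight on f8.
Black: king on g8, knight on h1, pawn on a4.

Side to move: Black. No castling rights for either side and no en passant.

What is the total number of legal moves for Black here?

0

Black to move; king on g8.
In check: yes, from the white rook on g5.
Legal moves: none.
Count: 0.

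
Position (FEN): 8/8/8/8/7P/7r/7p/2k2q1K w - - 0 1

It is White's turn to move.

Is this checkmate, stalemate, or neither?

checkmate

White to move; white king on h1.
In check: yes, from the black queen on f1.
King squares — g1: attacked by Qf1; g2: attacked by Qf1; h2: attacked by Rh3.
Legal moves for White: none.
In check with no legal moves → checkmate.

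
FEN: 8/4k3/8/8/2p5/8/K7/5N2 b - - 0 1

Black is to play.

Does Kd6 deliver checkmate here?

After Kd6: white king on a2; in check: no.
White is not in check, so this cannot be checkmate.

no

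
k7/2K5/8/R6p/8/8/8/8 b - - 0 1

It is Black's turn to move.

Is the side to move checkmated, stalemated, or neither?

Black to move; black king on a8.
In check: yes, from the white rook on a5.
King squares — a7: attacked by Ra5; b7: attacked by Kc7; b8: attacked by Kc7.
Legal moves for Black: none.
In check with no legal moves → checkmate.

checkmate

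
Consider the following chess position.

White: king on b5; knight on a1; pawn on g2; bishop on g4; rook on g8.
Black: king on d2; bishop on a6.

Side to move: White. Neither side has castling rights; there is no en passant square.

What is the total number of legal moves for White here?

White to move; king on b5.
In check: yes, from the black bishop on a6.
Legal moves: Kc6, Kb6, Kxa6, Kc5, Ka5, Kb4, Ka4.
Count: 7.

7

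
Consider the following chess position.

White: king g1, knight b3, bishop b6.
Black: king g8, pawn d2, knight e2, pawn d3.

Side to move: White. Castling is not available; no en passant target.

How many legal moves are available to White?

White to move; king on g1.
In check: yes, from the black knight on e2.
Legal moves: Kh2, Kg2, Kf2, Kh1, Kf1.
Count: 5.

5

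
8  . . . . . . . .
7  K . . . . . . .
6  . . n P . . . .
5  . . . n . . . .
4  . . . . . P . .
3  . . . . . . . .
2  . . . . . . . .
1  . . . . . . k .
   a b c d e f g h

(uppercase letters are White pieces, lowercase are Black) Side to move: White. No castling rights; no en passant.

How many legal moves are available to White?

White to move; king on a7.
In check: yes, from the black knight on c6.
Legal moves: Ka8, Kb7, Ka6.
Count: 3.

3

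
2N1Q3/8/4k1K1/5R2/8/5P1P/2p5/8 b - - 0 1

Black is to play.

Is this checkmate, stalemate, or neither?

Black to move; black king on e6.
In check: yes, from the white queen on e8.
King squares — d5: attacked by Rf5; e5: attacked by Rf5; f5: attacked by Kg6; d6: attacked by Nc8; f6: attacked by Rf5; d7: attacked by Qe8; e7: attacked by Nc8; f7: attacked by Rf5.
Legal moves for Black: none.
In check with no legal moves → checkmate.

checkmate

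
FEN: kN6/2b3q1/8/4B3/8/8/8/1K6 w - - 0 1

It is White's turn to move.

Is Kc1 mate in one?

no

After Kc1: black king on a8; in check: no.
Black is not in check, so this cannot be checkmate.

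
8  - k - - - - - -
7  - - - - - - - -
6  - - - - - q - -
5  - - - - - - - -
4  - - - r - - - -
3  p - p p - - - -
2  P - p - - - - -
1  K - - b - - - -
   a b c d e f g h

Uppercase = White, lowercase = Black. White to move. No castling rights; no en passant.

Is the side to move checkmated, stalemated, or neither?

stalemate

White to move; white king on a1.
In check: no.
King squares — b1: attacked by Pc2; a2: own pawn; b2: attacked by Pa3.
Legal moves for White: none.
Not in check and no legal moves → stalemate.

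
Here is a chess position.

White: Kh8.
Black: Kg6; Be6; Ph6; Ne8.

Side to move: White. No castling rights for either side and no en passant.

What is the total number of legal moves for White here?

0

White to move; king on h8.
In check: no.
Legal moves: none.
Count: 0.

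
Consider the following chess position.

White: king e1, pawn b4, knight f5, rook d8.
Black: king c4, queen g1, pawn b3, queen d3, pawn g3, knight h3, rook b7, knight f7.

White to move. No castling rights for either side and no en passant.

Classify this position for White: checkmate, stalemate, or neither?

checkmate

White to move; white king on e1.
In check: yes, from the black queen on g1.
King squares — d1: attacked by Qg1; f1: attacked by Qg1; d2: attacked by Qd3; e2: attacked by Qd3; f2: attacked by Qg1.
Legal moves for White: none.
In check with no legal moves → checkmate.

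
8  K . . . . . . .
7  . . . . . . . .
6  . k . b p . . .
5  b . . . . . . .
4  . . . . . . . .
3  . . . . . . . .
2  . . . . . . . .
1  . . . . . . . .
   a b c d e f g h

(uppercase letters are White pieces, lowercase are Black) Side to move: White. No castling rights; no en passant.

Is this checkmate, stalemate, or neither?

White to move; white king on a8.
In check: no.
King squares — a7: attacked by Kb6; b7: attacked by Kb6; b8: attacked by Bd6.
Legal moves for White: none.
Not in check and no legal moves → stalemate.

stalemate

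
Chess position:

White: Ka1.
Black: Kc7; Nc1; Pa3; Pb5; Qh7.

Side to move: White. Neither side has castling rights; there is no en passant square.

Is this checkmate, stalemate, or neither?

stalemate

White to move; white king on a1.
In check: no.
King squares — b1: attacked by Qh7; a2: attacked by Nc1; b2: attacked by Pa3.
Legal moves for White: none.
Not in check and no legal moves → stalemate.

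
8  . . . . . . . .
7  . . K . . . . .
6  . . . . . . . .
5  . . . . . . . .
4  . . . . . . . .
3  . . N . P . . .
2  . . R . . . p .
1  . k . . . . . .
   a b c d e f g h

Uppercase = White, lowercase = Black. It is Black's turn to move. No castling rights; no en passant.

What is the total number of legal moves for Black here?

2

Black to move; king on b1.
In check: yes, from the white knight on c3.
Legal moves: Kxc2, Ka1.
Count: 2.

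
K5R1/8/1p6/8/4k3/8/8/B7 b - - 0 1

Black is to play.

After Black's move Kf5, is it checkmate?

After Kf5: white king on a8; in check: no.
White is not in check, so this cannot be checkmate.

no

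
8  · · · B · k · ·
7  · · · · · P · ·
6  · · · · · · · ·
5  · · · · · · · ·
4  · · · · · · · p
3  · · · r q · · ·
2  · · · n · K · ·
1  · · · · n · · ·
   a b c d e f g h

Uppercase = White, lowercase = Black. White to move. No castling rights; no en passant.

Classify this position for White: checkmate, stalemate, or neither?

White to move; white king on f2.
In check: yes, from the black queen on e3.
King squares — e1: attacked by Qe3; f1: attacked by Nd2; g1: attacked by Qe3; e2: attacked by Qe3; g2: attacked by Ne1; e3: attacked by Rd3; f3: attacked by Ne1; g3: attacked by Qe3.
Legal moves for White: none.
In check with no legal moves → checkmate.

checkmate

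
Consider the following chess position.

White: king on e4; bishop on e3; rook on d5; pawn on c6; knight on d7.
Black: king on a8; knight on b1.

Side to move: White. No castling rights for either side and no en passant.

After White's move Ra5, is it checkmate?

yes

After Ra5: black king on a8; in check: yes, from the white rook on a5.
King squares — a7: attacked by Be3; b7: attacked by Pc6; b8: attacked by Nd7.
Black has no legal moves → checkmate.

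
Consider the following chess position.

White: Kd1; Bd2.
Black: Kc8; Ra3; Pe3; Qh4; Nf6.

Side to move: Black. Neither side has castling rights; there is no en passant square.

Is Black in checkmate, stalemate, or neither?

neither

Black to move; black king on c8.
In check: no.
Legal moves for Black include: Kd8, Kb8, Kd7, Kc7, Kb7, Ng8, Ne8, Nh7, Nd7, Nh5, Nd5, Ng4, Ne4, Qh8, Qh7, Qh6, Qh5+, Qg5, ... (list truncated; more exist).
Black has legal moves and is not in check → neither.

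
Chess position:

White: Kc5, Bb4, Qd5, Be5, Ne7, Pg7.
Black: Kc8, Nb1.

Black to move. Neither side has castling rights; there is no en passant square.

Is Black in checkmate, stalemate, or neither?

checkmate

Black to move; black king on c8.
In check: yes, from the white knight on e7.
King squares — b7: attacked by Qd5; c7: attacked by Be5; d7: attacked by Qd5; b8: attacked by Be5; d8: attacked by Qd5.
Legal moves for Black: none.
In check with no legal moves → checkmate.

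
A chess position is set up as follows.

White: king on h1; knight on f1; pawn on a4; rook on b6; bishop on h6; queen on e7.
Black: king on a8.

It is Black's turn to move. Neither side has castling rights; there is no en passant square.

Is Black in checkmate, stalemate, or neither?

stalemate

Black to move; black king on a8.
In check: no.
King squares — a7: attacked by Qe7; b7: attacked by Rb6; b8: attacked by Rb6.
Legal moves for Black: none.
Not in check and no legal moves → stalemate.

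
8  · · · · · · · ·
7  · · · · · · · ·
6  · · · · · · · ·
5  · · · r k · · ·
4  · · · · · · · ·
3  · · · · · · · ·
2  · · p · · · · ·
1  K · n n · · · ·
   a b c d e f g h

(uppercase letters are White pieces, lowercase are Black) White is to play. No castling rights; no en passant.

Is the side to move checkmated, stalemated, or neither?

White to move; white king on a1.
In check: no.
King squares — b1: attacked by Pc2; a2: attacked by Nc1; b2: attacked by Nd1.
Legal moves for White: none.
Not in check and no legal moves → stalemate.

stalemate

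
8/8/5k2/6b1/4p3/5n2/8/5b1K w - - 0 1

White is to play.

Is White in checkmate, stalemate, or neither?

stalemate

White to move; white king on h1.
In check: no.
King squares — g1: attacked by Nf3; g2: attacked by Bf1; h2: attacked by Nf3.
Legal moves for White: none.
Not in check and no legal moves → stalemate.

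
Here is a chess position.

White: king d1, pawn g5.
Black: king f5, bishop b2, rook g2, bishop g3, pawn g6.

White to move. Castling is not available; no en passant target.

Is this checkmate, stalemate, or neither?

White to move; white king on d1.
In check: no.
King squares — c1: attacked by Bb2; e1: attacked by Bg3; c2: attacked by Rg2; d2: attacked by Rg2; e2: attacked by Rg2.
Legal moves for White: none.
Not in check and no legal moves → stalemate.

stalemate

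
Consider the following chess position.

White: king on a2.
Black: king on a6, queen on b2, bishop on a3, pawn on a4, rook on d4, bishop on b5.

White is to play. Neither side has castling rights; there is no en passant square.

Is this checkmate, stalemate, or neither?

White to move; white king on a2.
In check: yes, from the black queen on b2.
King squares — a1: attacked by Qb2; b1: attacked by Qb2; b2: attacked by Ba3; a3: attacked by Qb2; b3: attacked by Qb2.
Legal moves for White: none.
In check with no legal moves → checkmate.

checkmate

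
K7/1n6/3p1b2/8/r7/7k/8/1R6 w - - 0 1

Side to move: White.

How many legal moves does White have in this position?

2

White to move; king on a8.
In check: yes, from the black rook on a4.
Legal moves: Kb8, Kxb7.
Count: 2.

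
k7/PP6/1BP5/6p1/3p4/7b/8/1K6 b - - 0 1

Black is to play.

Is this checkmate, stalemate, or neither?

checkmate

Black to move; black king on a8.
In check: yes, from the white pawn on b7.
King squares — a7: attacked by Bb6; b7: attacked by Pc6; b8: attacked by Pa7.
Legal moves for Black: none.
In check with no legal moves → checkmate.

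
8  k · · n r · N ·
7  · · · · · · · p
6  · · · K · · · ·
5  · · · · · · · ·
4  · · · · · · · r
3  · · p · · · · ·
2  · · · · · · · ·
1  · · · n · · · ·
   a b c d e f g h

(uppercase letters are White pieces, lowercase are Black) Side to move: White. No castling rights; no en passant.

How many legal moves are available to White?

White to move; king on d6.
In check: no.
Legal moves: Ne7, Nh6, Nf6, Kd7, Kc7, Kd5, Kc5.
Count: 7.

7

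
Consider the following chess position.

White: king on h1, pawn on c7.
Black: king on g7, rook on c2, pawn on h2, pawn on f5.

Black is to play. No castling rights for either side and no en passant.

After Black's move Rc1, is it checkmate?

After Rc1: white king on h1; in check: yes, from the black rook on c1.
White has 2 legal replies: Kxh2, Kg2.
In check but a legal move exists → not checkmate.

no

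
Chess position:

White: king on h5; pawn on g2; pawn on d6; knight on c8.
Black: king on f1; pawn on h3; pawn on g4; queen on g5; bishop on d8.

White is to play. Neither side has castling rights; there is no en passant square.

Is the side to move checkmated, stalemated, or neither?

White to move; white king on h5.
In check: yes, from the black queen on g5.
King squares — g4: attacked by Qg5; h4: attacked by Qg5; g5: attacked by Bd8; g6: attacked by Qg5; h6: attacked by Qg5.
Legal moves for White: none.
In check with no legal moves → checkmate.

checkmate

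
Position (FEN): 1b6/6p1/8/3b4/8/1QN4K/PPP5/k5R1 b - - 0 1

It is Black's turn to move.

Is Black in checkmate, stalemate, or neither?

Black to move; black king on a1.
In check: yes, from the white rook on g1.
King squares — b1: attacked by Rg1; a2: attacked by Qb3; b2: attacked by Qb3.
Legal moves for Black: none.
In check with no legal moves → checkmate.

checkmate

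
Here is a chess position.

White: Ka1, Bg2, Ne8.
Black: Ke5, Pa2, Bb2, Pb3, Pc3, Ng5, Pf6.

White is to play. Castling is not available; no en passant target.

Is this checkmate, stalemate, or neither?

checkmate

White to move; white king on a1.
In check: yes, from the black bishop on b2.
King squares — b1: attacked by Pa2; a2: attacked by Pb3; b2: attacked by Pc3.
Legal moves for White: none.
In check with no legal moves → checkmate.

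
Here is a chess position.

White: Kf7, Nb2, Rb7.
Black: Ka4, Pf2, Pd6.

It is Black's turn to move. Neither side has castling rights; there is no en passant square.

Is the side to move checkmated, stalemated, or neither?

Black to move; black king on a4.
In check: yes, from the white knight on b2.
King squares — a3: available; b3: attacked by Rb7; b4: attacked by Rb7; a5: available; b5: attacked by Rb7.
Legal moves for Black: Ka5, Ka3.
Black is in check but has 2 legal moves → neither.

neither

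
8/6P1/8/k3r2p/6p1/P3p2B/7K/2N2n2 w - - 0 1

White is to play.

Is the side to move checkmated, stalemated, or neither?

White to move; white king on h2.
In check: yes, from the black knight on f1.
Legal moves for White: Kg2, Kh1, Kg1, Bxf1.
White is in check but has 4 legal moves → neither.

neither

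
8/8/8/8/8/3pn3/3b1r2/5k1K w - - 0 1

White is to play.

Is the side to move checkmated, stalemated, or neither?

stalemate

White to move; white king on h1.
In check: no.
King squares — g1: attacked by Kf1; g2: attacked by Kf1; h2: attacked by Rf2.
Legal moves for White: none.
Not in check and no legal moves → stalemate.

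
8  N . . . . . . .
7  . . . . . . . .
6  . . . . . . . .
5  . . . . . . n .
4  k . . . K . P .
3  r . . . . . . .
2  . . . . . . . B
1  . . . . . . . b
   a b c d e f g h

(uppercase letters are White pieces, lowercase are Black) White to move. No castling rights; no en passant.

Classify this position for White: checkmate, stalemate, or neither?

neither

White to move; white king on e4.
In check: yes, from the black bishop on h1 and the black knight on g5.
Legal moves for White: Kf5, Ke5, Kf4, Kd4.
White is in check but has 4 legal moves → neither.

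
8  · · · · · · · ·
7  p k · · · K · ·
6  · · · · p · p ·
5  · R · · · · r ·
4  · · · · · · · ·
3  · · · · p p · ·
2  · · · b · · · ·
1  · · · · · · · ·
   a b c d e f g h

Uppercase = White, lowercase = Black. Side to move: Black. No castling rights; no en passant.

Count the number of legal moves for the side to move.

Black to move; king on b7.
In check: yes, from the white rook on b5.
Legal moves: Kc8, Ka8, Kc7, Kc6, Ka6, Rxb5.
Count: 6.

6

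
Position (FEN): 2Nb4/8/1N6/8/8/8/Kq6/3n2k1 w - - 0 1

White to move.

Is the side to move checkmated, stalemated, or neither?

checkmate

White to move; white king on a2.
In check: yes, from the black queen on b2.
King squares — a1: attacked by Qb2; b1: attacked by Qb2; b2: attacked by Nd1; a3: attacked by Qb2; b3: attacked by Qb2.
Legal moves for White: none.
In check with no legal moves → checkmate.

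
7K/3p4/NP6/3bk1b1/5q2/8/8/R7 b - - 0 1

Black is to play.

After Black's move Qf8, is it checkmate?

After Qf8: white king on h8; in check: yes, from the black queen on f8.
White has 1 legal reply: Kh7.
In check but a legal move exists → not checkmate.

no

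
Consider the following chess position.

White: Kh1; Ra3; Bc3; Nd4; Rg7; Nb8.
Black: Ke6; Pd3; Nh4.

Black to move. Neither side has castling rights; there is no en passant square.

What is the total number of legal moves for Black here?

4

Black to move; king on e6.
In check: yes, from the white knight on d4.
Legal moves: Kf6, Kd6, Ke5, Kd5.
Count: 4.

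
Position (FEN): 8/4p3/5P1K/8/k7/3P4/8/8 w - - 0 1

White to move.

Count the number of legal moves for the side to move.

8

White to move; king on h6.
In check: no.
Legal moves: Kh7, Kg7, Kg6, Kh5, Kg5, fxe7, f7, d4.
Count: 8.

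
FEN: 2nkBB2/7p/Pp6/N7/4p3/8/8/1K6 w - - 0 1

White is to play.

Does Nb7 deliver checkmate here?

no

After Nb7: black king on d8; in check: yes, from the white knight on b7.
Black has 2 legal replies: Kxe8, Kc7.
In check but a legal move exists → not checkmate.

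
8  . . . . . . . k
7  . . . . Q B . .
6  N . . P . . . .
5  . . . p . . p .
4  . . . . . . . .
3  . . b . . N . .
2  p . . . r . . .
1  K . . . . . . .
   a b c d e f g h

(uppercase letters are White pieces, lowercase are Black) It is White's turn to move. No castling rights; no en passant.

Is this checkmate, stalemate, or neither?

White to move; white king on a1.
In check: yes, from the black bishop on c3.
King squares — b1: attacked by Pa2; a2: attacked by Re2; b2: attacked by Re2.
Legal moves for White: none.
In check with no legal moves → checkmate.

checkmate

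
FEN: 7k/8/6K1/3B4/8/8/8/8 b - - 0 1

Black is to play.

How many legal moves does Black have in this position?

0

Black to move; king on h8.
In check: no.
Legal moves: none.
Count: 0.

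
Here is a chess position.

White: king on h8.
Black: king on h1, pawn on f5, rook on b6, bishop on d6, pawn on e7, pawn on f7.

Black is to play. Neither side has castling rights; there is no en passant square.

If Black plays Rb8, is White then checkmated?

no

After Rb8: white king on h8; in check: yes, from the black rook on b8.
White has 2 legal replies: Kh7, Kg7.
In check but a legal move exists → not checkmate.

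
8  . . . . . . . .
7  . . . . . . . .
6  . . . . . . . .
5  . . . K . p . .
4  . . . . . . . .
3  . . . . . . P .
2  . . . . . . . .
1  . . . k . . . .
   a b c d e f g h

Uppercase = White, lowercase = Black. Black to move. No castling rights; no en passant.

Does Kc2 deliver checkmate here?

After Kc2: white king on d5; in check: no.
White is not in check, so this cannot be checkmate.

no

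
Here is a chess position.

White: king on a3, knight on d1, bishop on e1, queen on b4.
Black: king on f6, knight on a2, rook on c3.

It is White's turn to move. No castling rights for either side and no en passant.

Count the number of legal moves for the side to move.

White to move; king on a3.
In check: yes, from the black rook on c3.
Legal moves: Ka4, Kb2, Kxa2, Qxc3+, Qb3, Bxc3+, Nxc3.
Count: 7.

7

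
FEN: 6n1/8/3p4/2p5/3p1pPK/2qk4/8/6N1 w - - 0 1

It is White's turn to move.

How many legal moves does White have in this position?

White to move; king on h4.
In check: no.
Legal moves: Kh5, Kg5, Kh3, Nh3, Nf3, Ne2, g5.
Count: 7.

7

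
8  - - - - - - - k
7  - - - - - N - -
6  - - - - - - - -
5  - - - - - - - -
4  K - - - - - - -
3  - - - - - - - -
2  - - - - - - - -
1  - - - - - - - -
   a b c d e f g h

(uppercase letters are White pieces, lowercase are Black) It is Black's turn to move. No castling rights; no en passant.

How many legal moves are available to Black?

Black to move; king on h8.
In check: yes, from the white knight on f7.
Legal moves: Kg8, Kh7, Kg7.
Count: 3.

3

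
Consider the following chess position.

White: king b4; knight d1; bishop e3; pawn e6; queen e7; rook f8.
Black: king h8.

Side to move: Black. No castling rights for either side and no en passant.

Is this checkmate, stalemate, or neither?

Black to move; black king on h8.
In check: yes, from the white rook on f8.
King squares — g7: attacked by Qe7; h7: attacked by Qe7; g8: attacked by Rf8.
Legal moves for Black: none.
In check with no legal moves → checkmate.

checkmate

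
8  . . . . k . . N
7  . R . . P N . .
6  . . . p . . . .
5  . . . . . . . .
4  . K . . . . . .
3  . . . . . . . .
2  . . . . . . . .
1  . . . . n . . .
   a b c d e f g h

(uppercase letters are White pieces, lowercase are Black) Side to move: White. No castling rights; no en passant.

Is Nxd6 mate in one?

yes

After Nxd6: black king on e8; in check: yes, from the white knight on d6.
King squares — d7: attacked by Rb7; e7: attacked by Rb7; f7: attacked by Nd6; d8: attacked by Pe7; f8: attacked by Pe7.
Black has no legal moves → checkmate.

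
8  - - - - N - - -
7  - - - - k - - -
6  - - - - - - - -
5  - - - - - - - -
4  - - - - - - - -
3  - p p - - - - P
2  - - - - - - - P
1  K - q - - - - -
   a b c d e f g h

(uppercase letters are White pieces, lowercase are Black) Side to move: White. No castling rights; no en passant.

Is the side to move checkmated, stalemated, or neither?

checkmate

White to move; white king on a1.
In check: yes, from the black queen on c1.
King squares — b1: attacked by Qc1; a2: attacked by Pb3; b2: attacked by Qc1.
Legal moves for White: none.
In check with no legal moves → checkmate.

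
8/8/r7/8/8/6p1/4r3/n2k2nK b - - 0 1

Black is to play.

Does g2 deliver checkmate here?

no

After g2: white king on h1; in check: yes, from the black pawn on g2.
White has 2 legal replies: Kh2, Kxg1.
In check but a legal move exists → not checkmate.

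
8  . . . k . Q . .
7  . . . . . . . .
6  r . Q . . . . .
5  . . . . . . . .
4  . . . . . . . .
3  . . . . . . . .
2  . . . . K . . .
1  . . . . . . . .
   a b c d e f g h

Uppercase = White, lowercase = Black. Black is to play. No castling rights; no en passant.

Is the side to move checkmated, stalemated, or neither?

Black to move; black king on d8.
In check: yes, from the white queen on f8.
King squares — c7: attacked by Qc6; d7: attacked by Qc6; e7: attacked by Qf8; c8: attacked by Qc6; e8: attacked by Qc6.
Legal moves for Black: none.
In check with no legal moves → checkmate.

checkmate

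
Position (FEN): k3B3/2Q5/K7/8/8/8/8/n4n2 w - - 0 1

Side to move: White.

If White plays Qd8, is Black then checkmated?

After Qd8: black king on a8; in check: yes, from the white queen on d8.
King squares — a7: attacked by Ka6; b7: attacked by Ka6; b8: attacked by Qd8.
Black has no legal moves → checkmate.

yes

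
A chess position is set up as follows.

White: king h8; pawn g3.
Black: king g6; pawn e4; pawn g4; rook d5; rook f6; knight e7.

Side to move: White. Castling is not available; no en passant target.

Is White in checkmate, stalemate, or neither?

stalemate

White to move; white king on h8.
In check: no.
King squares — g7: attacked by Kg6; h7: attacked by Kg6; g8: attacked by Ne7.
Legal moves for White: none.
Not in check and no legal moves → stalemate.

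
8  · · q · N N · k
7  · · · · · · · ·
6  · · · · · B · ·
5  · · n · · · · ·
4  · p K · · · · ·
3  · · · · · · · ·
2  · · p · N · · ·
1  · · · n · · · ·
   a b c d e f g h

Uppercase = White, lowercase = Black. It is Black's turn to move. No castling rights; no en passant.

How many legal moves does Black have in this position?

1

Black to move; king on h8.
In check: yes, from the white bishop on f6.
Legal moves: Kg8.
Count: 1.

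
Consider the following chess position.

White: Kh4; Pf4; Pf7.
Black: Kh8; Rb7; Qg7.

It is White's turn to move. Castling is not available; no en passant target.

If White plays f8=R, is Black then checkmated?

no

After f8=R: black king on h8; in check: yes, from the white rook on f8.
Black has 3 legal replies: Kh7, Qg8, Qxf8.
In check but a legal move exists → not checkmate.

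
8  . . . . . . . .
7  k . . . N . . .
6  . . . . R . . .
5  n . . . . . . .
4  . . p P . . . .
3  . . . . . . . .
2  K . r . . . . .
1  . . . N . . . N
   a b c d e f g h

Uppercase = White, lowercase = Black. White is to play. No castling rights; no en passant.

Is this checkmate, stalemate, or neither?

neither

White to move; white king on a2.
In check: yes, from the black rook on c2.
Legal moves for White: Ka3, Kb1, Ka1, Nb2.
White is in check but has 4 legal moves → neither.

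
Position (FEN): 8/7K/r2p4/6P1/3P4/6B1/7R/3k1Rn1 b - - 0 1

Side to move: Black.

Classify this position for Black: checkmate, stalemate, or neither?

checkmate

Black to move; black king on d1.
In check: yes, from the white rook on f1.
King squares — c1: attacked by Rf1; e1: attacked by Rf1; c2: attacked by Rh2; d2: attacked by Rh2; e2: attacked by Rh2.
Legal moves for Black: none.
In check with no legal moves → checkmate.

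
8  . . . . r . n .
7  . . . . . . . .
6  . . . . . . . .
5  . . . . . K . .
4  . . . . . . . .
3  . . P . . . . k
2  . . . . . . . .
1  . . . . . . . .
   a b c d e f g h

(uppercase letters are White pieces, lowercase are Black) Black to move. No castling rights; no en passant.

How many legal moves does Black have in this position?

Black to move; king on h3.
In check: no.
Legal moves: Ne7+, Nh6+, Nf6, Rf8+, Rd8, Rc8, Rb8, Ra8, Re7, Re6, Re5+, Re4, Re3, Re2, Re1, Kh4, Kg3, Kh2, Kg2.
Count: 19.

19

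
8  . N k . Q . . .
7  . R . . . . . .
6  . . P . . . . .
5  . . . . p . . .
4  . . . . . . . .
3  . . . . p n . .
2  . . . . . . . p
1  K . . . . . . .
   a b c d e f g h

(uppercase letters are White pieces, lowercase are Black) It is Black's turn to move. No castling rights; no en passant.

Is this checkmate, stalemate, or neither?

Black to move; black king on c8.
In check: yes, from the white queen on e8.
King squares — b7: attacked by Pc6; c7: attacked by Rb7; d7: attacked by Pc6; b8: attacked by Rb7; d8: attacked by Qe8.
Legal moves for Black: none.
In check with no legal moves → checkmate.

checkmate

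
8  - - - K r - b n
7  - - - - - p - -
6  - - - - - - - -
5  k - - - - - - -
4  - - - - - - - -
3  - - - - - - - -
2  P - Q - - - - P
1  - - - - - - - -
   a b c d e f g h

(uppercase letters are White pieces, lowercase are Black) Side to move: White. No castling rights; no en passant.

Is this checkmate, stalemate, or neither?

White to move; white king on d8.
In check: yes, from the black rook on e8.
Legal moves for White: Kxe8, Kd7, Kc7.
White is in check but has 3 legal moves → neither.

neither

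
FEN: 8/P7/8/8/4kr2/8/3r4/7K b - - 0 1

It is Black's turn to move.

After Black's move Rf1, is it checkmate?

yes

After Rf1: white king on h1; in check: yes, from the black rook on f1.
King squares — g1: attacked by Rf1; g2: attacked by Rd2; h2: attacked by Rd2.
White has no legal moves → checkmate.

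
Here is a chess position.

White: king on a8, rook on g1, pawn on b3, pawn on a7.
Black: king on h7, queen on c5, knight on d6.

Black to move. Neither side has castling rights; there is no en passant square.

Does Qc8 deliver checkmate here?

After Qc8: white king on a8; in check: yes, from the black queen on c8.
King squares — a7: own pawn; b7: attacked by Nd6; b8: attacked by Qc8.
White has no legal moves → checkmate.

yes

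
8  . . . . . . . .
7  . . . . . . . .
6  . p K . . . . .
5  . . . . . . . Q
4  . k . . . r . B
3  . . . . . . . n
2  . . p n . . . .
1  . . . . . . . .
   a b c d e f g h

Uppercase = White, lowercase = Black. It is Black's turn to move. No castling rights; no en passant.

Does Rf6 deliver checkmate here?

no

After Rf6: white king on c6; in check: yes, from the black rook on f6.
White has 5 legal replies: Kd7, Kc7, Kb7, Kd5, Bxf6.
In check but a legal move exists → not checkmate.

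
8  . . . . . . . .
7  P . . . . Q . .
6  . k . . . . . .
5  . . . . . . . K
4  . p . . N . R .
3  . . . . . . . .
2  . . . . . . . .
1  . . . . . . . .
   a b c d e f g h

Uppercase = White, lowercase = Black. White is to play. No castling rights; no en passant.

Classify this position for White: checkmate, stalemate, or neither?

White to move; white king on h5.
In check: no.
Legal moves for White include: Qg8, Qf8, Qe8, Qh7, Qg7, Qe7, Qd7, Qc7+, Qb7+, Qg6+, Qf6+, Qe6+, Qf5, Qd5, Qf4, Qc4, Qf3, Qb3, ... (list truncated; more exist).
White has legal moves and is not in check → neither.

neither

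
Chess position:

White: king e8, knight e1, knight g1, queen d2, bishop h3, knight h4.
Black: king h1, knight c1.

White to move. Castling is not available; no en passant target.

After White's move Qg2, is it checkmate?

yes

After Qg2: black king on h1; in check: yes, from the white queen on g2.
King squares — g1: attacked by Qg2; g2: attacked by Ne1; h2: attacked by Qg2.
Black has no legal moves → checkmate.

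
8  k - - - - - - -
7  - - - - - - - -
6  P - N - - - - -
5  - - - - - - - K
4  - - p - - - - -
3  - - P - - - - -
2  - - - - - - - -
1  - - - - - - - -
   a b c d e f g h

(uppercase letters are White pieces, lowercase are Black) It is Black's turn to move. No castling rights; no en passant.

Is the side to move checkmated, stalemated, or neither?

stalemate

Black to move; black king on a8.
In check: no.
King squares — a7: attacked by Nc6; b7: attacked by Pa6; b8: attacked by Nc6.
Legal moves for Black: none.
Not in check and no legal moves → stalemate.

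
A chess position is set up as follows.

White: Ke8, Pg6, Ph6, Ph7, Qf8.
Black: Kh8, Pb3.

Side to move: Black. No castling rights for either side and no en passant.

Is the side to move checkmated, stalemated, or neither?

Black to move; black king on h8.
In check: yes, from the white queen on f8.
King squares — g7: attacked by Ph6; h7: attacked by Pg6; g8: attacked by Ph7.
Legal moves for Black: none.
In check with no legal moves → checkmate.

checkmate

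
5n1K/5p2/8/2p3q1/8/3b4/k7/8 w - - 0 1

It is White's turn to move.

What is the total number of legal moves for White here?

White to move; king on h8.
In check: no.
Legal moves: none.
Count: 0.

0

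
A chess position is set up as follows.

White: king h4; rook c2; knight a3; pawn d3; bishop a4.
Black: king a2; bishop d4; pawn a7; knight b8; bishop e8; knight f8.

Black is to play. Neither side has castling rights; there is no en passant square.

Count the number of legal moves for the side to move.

3

Black to move; king on a2.
In check: yes, from the white rook on c2.
Legal moves: Kxa3, Ka1, Bb2.
Count: 3.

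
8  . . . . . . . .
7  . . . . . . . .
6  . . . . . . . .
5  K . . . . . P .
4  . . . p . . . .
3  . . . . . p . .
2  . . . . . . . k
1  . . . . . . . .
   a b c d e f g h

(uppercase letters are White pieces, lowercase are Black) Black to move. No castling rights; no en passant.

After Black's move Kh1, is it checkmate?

After Kh1: white king on a5; in check: no.
White is not in check, so this cannot be checkmate.

no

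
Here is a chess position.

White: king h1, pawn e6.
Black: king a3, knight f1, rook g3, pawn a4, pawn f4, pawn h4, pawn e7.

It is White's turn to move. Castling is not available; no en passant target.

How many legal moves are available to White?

0

White to move; king on h1.
In check: no.
Legal moves: none.
Count: 0.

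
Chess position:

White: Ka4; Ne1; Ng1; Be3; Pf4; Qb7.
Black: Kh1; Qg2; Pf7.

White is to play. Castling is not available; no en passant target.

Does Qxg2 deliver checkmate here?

After Qxg2: black king on h1; in check: yes, from the white queen on g2.
King squares — g1: attacked by Qg2; g2: attacked by Ne1; h2: attacked by Qg2.
Black has no legal moves → checkmate.

yes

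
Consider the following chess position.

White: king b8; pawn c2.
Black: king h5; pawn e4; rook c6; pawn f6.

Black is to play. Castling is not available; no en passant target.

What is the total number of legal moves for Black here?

Black to move; king on h5.
In check: no.
Legal moves: Rc8+, Rc7, Re6, Rd6, Rb6+, Ra6, Rc5, Rc4, Rc3, Rxc2, Kh6, Kg6, Kg5, Kh4, Kg4, f5, e3.
Count: 17.

17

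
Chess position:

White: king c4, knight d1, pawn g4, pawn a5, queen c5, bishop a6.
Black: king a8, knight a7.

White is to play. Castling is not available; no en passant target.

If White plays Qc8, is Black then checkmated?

After Qc8: black king on a8; in check: yes, from the white queen on c8.
Black has 1 legal reply: Nxc8.
In check but a legal move exists → not checkmate.

no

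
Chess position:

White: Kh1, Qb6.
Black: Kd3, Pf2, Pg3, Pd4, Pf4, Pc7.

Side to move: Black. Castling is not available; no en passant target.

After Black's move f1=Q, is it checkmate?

After f1=Q: white king on h1; in check: yes, from the black queen on f1.
King squares — g1: attacked by Qf1; g2: attacked by Qf1; h2: attacked by Pg3.
White has no legal moves → checkmate.

yes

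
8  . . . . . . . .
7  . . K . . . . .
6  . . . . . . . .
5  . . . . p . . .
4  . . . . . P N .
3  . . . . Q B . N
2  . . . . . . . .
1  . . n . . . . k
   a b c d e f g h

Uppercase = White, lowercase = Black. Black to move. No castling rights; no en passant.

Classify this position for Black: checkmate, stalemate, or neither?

Black to move; black king on h1.
In check: yes, from the white bishop on f3.
King squares — g1: attacked by Qe3; g2: attacked by Bf3; h2: attacked by Ng4.
Legal moves for Black: none.
In check with no legal moves → checkmate.

checkmate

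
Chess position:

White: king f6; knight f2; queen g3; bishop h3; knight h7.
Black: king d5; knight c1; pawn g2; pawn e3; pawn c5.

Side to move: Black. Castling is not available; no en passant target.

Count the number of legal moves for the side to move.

Black to move; king on d5.
In check: no.
Legal moves: Kc6, Kd4, Kc4, Nd3, Nb3, Ne2, Na2, exf2, c4, e2, g1=Q, g1=R, g1=B, g1=N.
Count: 14.

14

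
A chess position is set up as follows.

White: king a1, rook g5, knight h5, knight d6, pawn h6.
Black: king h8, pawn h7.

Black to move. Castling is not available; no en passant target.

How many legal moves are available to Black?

Black to move; king on h8.
In check: no.
Legal moves: none.
Count: 0.

0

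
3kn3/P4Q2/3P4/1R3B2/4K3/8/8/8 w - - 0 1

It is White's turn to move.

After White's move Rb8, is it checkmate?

yes

After Rb8: black king on d8; in check: yes, from the white rook on b8.
King squares — c7: attacked by Pd6; d7: attacked by Bf5; e7: attacked by Pd6; c8: attacked by Bf5; e8: own knight.
Black has no legal moves → checkmate.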